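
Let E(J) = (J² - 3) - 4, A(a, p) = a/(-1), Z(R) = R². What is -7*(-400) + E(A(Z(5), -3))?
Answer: 3418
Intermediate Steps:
A(a, p) = -a (A(a, p) = a*(-1) = -a)
E(J) = -7 + J² (E(J) = (-3 + J²) - 4 = -7 + J²)
-7*(-400) + E(A(Z(5), -3)) = -7*(-400) + (-7 + (-1*5²)²) = 2800 + (-7 + (-1*25)²) = 2800 + (-7 + (-25)²) = 2800 + (-7 + 625) = 2800 + 618 = 3418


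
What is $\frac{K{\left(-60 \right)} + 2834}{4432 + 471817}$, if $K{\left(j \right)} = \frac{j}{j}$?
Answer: $\frac{2835}{476249} \approx 0.0059528$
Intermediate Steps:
$K{\left(j \right)} = 1$
$\frac{K{\left(-60 \right)} + 2834}{4432 + 471817} = \frac{1 + 2834}{4432 + 471817} = \frac{2835}{476249}$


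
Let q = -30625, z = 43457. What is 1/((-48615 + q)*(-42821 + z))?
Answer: -1/50396640 ≈ -1.9843e-8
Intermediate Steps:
1/((-48615 + q)*(-42821 + z)) = 1/((-48615 - 30625)*(-42821 + 43457)) = 1/(-79240*636) = 1/(-50396640) = -1/50396640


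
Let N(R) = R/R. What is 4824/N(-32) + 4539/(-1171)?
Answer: 5644365/1171 ≈ 4820.1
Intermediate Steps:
N(R) = 1
4824/N(-32) + 4539/(-1171) = 4824/1 + 4539/(-1171) = 4824*1 + 4539*(-1/1171) = 4824 - 4539/1171 = 5644365/1171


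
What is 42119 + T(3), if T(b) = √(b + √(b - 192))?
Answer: 42119 + √(3 + 3*I*√21) ≈ 42122.0 + 2.3528*I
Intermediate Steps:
T(b) = √(b + √(-192 + b))
42119 + T(3) = 42119 + √(3 + √(-192 + 3)) = 42119 + √(3 + √(-189)) = 42119 + √(3 + 3*I*√21)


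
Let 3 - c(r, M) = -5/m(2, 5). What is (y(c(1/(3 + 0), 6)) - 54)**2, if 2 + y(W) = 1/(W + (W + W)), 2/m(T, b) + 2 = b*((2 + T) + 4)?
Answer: 271030369/86436 ≈ 3135.6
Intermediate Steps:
m(T, b) = 2/(-2 + b*(6 + T)) (m(T, b) = 2/(-2 + b*((2 + T) + 4)) = 2/(-2 + b*(6 + T)))
c(r, M) = 98 (c(r, M) = 3 - (-5)/(2/(-2 + 6*5 + 2*5)) = 3 - (-5)/(2/(-2 + 30 + 10)) = 3 - (-5)/(2/38) = 3 - (-5)/(2*(1/38)) = 3 - (-5)/1/19 = 3 - (-5)*19 = 3 - 1*(-95) = 3 + 95 = 98)
y(W) = -2 + 1/(3*W) (y(W) = -2 + 1/(W + (W + W)) = -2 + 1/(W + 2*W) = -2 + 1/(3*W))
(y(c(1/(3 + 0), 6)) - 54)**2 = ((-2 + (1/3)/98) - 54)**2 = ((-2 + (1/3)*(1/98)) - 54)**2 = ((-2 + 1/294) - 54)**2 = (-587/294 - 54)**2 = (-16463/294)**2 = 271030369/86436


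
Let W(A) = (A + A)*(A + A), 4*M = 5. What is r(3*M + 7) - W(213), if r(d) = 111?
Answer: -181365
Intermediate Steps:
M = 5/4 (M = (¼)*5 = 5/4 ≈ 1.2500)
W(A) = 4*A² (W(A) = (2*A)*(2*A) = 4*A²)
r(3*M + 7) - W(213) = 111 - 4*213² = 111 - 4*45369 = 111 - 1*181476 = 111 - 181476 = -181365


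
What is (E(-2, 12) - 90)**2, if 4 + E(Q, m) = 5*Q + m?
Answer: 8464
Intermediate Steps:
E(Q, m) = -4 + m + 5*Q (E(Q, m) = -4 + (5*Q + m) = -4 + (m + 5*Q) = -4 + m + 5*Q)
(E(-2, 12) - 90)**2 = ((-4 + 12 + 5*(-2)) - 90)**2 = ((-4 + 12 - 10) - 90)**2 = (-2 - 90)**2 = (-92)**2 = 8464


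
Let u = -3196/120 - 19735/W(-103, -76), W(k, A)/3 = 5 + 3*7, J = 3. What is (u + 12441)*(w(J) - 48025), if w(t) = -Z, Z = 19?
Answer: -37978205472/65 ≈ -5.8428e+8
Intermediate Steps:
W(k, A) = 78 (W(k, A) = 3*(5 + 3*7) = 3*(5 + 21) = 3*26 = 78)
w(t) = -19 (w(t) = -1*19 = -19)
u = -18177/65 (u = -3196/120 - 19735/78 = -3196*1/120 - 19735*1/78 = -799/30 - 19735/78 = -18177/65 ≈ -279.65)
(u + 12441)*(w(J) - 48025) = (-18177/65 + 12441)*(-19 - 48025) = (790488/65)*(-48044) = -37978205472/65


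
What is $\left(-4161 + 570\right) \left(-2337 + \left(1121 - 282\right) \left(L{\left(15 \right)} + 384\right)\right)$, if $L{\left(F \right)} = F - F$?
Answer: $-1148541849$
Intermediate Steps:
$L{\left(F \right)} = 0$
$\left(-4161 + 570\right) \left(-2337 + \left(1121 - 282\right) \left(L{\left(15 \right)} + 384\right)\right) = \left(-4161 + 570\right) \left(-2337 + \left(1121 - 282\right) \left(0 + 384\right)\right) = - 3591 \left(-2337 + 839 \cdot 384\right) = - 3591 \left(-2337 + 322176\right) = \left(-3591\right) 319839 = -1148541849$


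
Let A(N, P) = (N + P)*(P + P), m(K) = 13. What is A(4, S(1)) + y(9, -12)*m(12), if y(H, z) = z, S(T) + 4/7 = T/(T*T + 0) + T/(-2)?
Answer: -15343/98 ≈ -156.56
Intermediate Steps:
S(T) = -4/7 + 1/T - T/2 (S(T) = -4/7 + (T/(T*T + 0) + T/(-2)) = -4/7 + (T/(T**2 + 0) + T*(-1/2)) = -4/7 + (T/(T**2) - T/2) = -4/7 + (T/T**2 - T/2) = -4/7 + (1/T - T/2) = -4/7 + 1/T - T/2)
A(N, P) = 2*P*(N + P) (A(N, P) = (N + P)*(2*P) = 2*P*(N + P))
A(4, S(1)) + y(9, -12)*m(12) = 2*(-4/7 + 1/1 - 1/2*1)*(4 + (-4/7 + 1/1 - 1/2*1)) - 12*13 = 2*(-4/7 + 1 - 1/2)*(4 + (-4/7 + 1 - 1/2)) - 156 = 2*(-1/14)*(4 - 1/14) - 156 = 2*(-1/14)*(55/14) - 156 = -55/98 - 156 = -15343/98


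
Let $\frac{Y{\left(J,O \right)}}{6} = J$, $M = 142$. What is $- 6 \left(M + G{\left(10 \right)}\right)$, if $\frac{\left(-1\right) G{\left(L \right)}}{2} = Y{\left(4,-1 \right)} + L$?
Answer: $-444$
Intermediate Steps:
$Y{\left(J,O \right)} = 6 J$
$G{\left(L \right)} = -48 - 2 L$ ($G{\left(L \right)} = - 2 \left(6 \cdot 4 + L\right) = - 2 \left(24 + L\right) = -48 - 2 L$)
$- 6 \left(M + G{\left(10 \right)}\right) = - 6 \left(142 - 68\right) = \left(-6\right) 74 = -444$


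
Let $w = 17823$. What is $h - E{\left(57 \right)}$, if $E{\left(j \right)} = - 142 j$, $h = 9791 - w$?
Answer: $62$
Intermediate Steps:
$h = -8032$ ($h = 9791 - 17823 = -8032$)
$h - E{\left(57 \right)} = -8032 - \left(-142\right) 57 = -8032 - -8094 = -8032 + 8094 = 62$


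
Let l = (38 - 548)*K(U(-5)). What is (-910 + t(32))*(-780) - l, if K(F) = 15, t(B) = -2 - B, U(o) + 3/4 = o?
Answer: 743970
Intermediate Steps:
U(o) = -¾ + o
l = -7650 (l = (38 - 548)*15 = -510*15 = -7650)
(-910 + t(32))*(-780) - l = (-910 + (-2 - 1*32))*(-780) - 1*(-7650) = (-910 + (-2 - 32))*(-780) + 7650 = (-910 - 34)*(-780) + 7650 = -944*(-780) + 7650 = 736320 + 7650 = 743970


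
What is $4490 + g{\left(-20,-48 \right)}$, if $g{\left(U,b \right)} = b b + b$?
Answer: $6746$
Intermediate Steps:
$g{\left(U,b \right)} = b + b^{2}$ ($g{\left(U,b \right)} = b^{2} + b = b + b^{2}$)
$4490 + g{\left(-20,-48 \right)} = 4490 - 48 \left(1 - 48\right) = 4490 - -2256 = 4490 + 2256 = 6746$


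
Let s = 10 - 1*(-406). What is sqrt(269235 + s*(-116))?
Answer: sqrt(220979) ≈ 470.08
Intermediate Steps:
s = 416 (s = 10 + 406 = 416)
sqrt(269235 + s*(-116)) = sqrt(269235 + 416*(-116)) = sqrt(269235 - 48256) = sqrt(220979)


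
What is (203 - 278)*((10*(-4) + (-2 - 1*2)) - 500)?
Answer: 40800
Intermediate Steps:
(203 - 278)*((10*(-4) + (-2 - 1*2)) - 500) = -75*((-40 + (-2 - 2)) - 500) = -75*((-40 - 4) - 500) = -75*(-44 - 500) = -75*(-544) = 40800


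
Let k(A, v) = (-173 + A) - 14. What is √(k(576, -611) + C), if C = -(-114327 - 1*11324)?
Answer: 2*√31510 ≈ 355.02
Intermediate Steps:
k(A, v) = -187 + A
C = 125651 (C = -(-114327 - 11324) = -1*(-125651) = 125651)
√(k(576, -611) + C) = √((-187 + 576) + 125651) = √(389 + 125651) = √126040 = 2*√31510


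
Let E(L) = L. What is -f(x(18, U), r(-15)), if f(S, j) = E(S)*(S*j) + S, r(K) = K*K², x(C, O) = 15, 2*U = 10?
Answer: 759360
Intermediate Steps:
U = 5 (U = (½)*10 = 5)
r(K) = K³
f(S, j) = S + j*S² (f(S, j) = S*(S*j) + S = j*S² + S = S + j*S²)
-f(x(18, U), r(-15)) = -15*(1 + 15*(-15)³) = -15*(1 + 15*(-3375)) = -15*(1 - 50625) = -15*(-50624) = -1*(-759360) = 759360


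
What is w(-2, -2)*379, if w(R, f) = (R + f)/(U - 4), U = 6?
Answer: -758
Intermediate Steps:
w(R, f) = R/2 + f/2 (w(R, f) = (R + f)/(6 - 4) = (R + f)/2 = (R + f)*(½) = R/2 + f/2)
w(-2, -2)*379 = ((½)*(-2) + (½)*(-2))*379 = (-1 - 1)*379 = -2*379 = -758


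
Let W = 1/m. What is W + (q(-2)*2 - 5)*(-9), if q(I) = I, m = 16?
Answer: 1297/16 ≈ 81.063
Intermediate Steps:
W = 1/16 ≈ 0.062500
W + (q(-2)*2 - 5)*(-9) = 1/16 + (-2*2 - 5)*(-9) = 1/16 + (-4 - 5)*(-9) = 1/16 - 9*(-9) = 1/16 + 81 = 1297/16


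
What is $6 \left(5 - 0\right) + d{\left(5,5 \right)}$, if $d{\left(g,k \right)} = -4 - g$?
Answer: $21$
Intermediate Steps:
$6 \left(5 - 0\right) + d{\left(5,5 \right)} = 6 \left(5 - 0\right) - 9 = 6 \left(5 + 0\right) - 9 = 6 \cdot 5 - 9 = 30 - 9 = 21$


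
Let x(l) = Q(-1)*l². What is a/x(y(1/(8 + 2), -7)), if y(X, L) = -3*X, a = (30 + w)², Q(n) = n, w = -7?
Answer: -52900/9 ≈ -5877.8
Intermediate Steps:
a = 529 (a = (30 - 7)² = 23² = 529)
x(l) = -l²
a/x(y(1/(8 + 2), -7)) = 529/((-(-3/(8 + 2))²)) = 529/((-(-3/10)²)) = 529/((-1*9/100)) = 529/(-9/100) = 529*(-100/9) = -52900/9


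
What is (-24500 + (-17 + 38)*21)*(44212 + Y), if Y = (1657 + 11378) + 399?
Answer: -1386905114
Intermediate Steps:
Y = 13434 (Y = 13035 + 399 = 13434)
(-24500 + (-17 + 38)*21)*(44212 + Y) = (-24500 + (-17 + 38)*21)*(44212 + 13434) = (-24500 + 21*21)*57646 = (-24500 + 441)*57646 = -24059*57646 = -1386905114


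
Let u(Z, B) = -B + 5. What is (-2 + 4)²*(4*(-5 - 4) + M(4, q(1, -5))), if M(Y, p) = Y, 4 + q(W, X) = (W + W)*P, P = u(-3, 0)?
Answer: -128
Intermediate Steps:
u(Z, B) = 5 - B
P = 5 (P = 5 - 1*0 = 5 + 0 = 5)
q(W, X) = -4 + 10*W (q(W, X) = -4 + (W + W)*5 = -4 + (2*W)*5 = -4 + 10*W)
(-2 + 4)²*(4*(-5 - 4) + M(4, q(1, -5))) = (-2 + 4)²*(4*(-5 - 4) + 4) = 2²*(4*(-9) + 4) = 4*(-36 + 4) = 4*(-32) = -128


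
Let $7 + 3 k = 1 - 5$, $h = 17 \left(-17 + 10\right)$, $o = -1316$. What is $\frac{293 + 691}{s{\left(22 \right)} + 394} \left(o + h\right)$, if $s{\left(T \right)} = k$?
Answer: $- \frac{4236120}{1171} \approx -3617.5$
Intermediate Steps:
$h = -119$ ($h = 17 \left(-7\right) = -119$)
$k = - \frac{11}{3}$ ($k = - \frac{7}{3} + \frac{1 - 5}{3} = - \frac{7}{3} + \frac{1}{3} \left(-4\right) = - \frac{7}{3} - \frac{4}{3} = - \frac{11}{3} \approx -3.6667$)
$s{\left(T \right)} = - \frac{11}{3}$
$\frac{293 + 691}{s{\left(22 \right)} + 394} \left(o + h\right) = \frac{293 + 691}{- \frac{11}{3} + 394} \left(-1316 - 119\right) = \frac{984}{\frac{1171}{3}} \left(-1435\right) = 984 \cdot \frac{3}{1171} \left(-1435\right) = \frac{2952}{1171} \left(-1435\right) = - \frac{4236120}{1171}$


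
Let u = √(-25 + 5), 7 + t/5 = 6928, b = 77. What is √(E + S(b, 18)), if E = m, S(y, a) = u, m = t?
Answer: √(34605 + 2*I*√5) ≈ 186.02 + 0.012*I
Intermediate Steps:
t = 34605 (t = -35 + 5*6928 = -35 + 34640 = 34605)
m = 34605
u = 2*I*√5 (u = √(-20) = 2*I*√5 ≈ 4.4721*I)
S(y, a) = 2*I*√5
E = 34605
√(E + S(b, 18)) = √(34605 + 2*I*√5)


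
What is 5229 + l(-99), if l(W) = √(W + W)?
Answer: 5229 + 3*I*√22 ≈ 5229.0 + 14.071*I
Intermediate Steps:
l(W) = √2*√W (l(W) = √(2*W) = √2*√W)
5229 + l(-99) = 5229 + √2*√(-99) = 5229 + √2*(3*I*√11) = 5229 + 3*I*√22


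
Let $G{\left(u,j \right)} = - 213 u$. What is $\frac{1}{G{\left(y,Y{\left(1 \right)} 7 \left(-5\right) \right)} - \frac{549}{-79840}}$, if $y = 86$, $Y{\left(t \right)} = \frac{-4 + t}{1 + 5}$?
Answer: $- \frac{79840}{1462508571} \approx -5.4591 \cdot 10^{-5}$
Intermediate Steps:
$Y{\left(t \right)} = - \frac{2}{3} + \frac{t}{6}$ ($Y{\left(t \right)} = \frac{-4 + t}{6} = \left(-4 + t\right) \frac{1}{6} = - \frac{2}{3} + \frac{t}{6}$)
$\frac{1}{G{\left(y,Y{\left(1 \right)} 7 \left(-5\right) \right)} - \frac{549}{-79840}} = \frac{1}{\left(-213\right) 86 - \frac{549}{-79840}} = \frac{1}{-18318 - - \frac{549}{79840}} = \frac{1}{-18318 + \frac{549}{79840}} = \frac{1}{- \frac{1462508571}{79840}} = - \frac{79840}{1462508571}$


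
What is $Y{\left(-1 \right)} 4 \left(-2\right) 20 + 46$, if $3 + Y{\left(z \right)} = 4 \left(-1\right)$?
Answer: $1166$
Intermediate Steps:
$Y{\left(z \right)} = -7$ ($Y{\left(z \right)} = -3 + 4 \left(-1\right) = -3 - 4 = -7$)
$Y{\left(-1 \right)} 4 \left(-2\right) 20 + 46 = \left(-7\right) 4 \left(-2\right) 20 + 46 = \left(-28\right) \left(-2\right) 20 + 46 = 56 \cdot 20 + 46 = 1120 + 46 = 1166$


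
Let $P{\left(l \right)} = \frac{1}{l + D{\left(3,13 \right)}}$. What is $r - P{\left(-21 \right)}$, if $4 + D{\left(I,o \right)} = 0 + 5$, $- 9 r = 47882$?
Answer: $- \frac{957631}{180} \approx -5320.2$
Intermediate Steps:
$r = - \frac{47882}{9}$ ($r = \left(- \frac{1}{9}\right) 47882 = - \frac{47882}{9} \approx -5320.2$)
$D{\left(I,o \right)} = 1$ ($D{\left(I,o \right)} = -4 + \left(0 + 5\right) = -4 + 5 = 1$)
$P{\left(l \right)} = \frac{1}{1 + l}$ ($P{\left(l \right)} = \frac{1}{l + 1} = \frac{1}{1 + l}$)
$r - P{\left(-21 \right)} = - \frac{47882}{9} - \frac{1}{1 - 21} = - \frac{47882}{9} - \frac{1}{-20} = - \frac{47882}{9} - - \frac{1}{20} = - \frac{47882}{9} + \frac{1}{20} = - \frac{957631}{180}$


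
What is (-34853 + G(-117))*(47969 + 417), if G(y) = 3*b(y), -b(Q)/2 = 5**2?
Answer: -1693655158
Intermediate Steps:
b(Q) = -50 (b(Q) = -2*5**2 = -2*25 = -50)
G(y) = -150 (G(y) = 3*(-50) = -150)
(-34853 + G(-117))*(47969 + 417) = (-34853 - 150)*(47969 + 417) = -35003*48386 = -1693655158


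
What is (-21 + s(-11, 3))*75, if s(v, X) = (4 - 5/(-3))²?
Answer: 2500/3 ≈ 833.33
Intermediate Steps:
s(v, X) = 289/9 (s(v, X) = (4 - 5*(-⅓))² = (4 + 5/3)² = (17/3)² = 289/9)
(-21 + s(-11, 3))*75 = (-21 + 289/9)*75 = (100/9)*75 = 2500/3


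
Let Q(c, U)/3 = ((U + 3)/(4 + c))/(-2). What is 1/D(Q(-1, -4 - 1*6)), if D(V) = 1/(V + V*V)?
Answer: 63/4 ≈ 15.750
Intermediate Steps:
Q(c, U) = -3*(3 + U)/(2*(4 + c)) (Q(c, U) = 3*(((U + 3)/(4 + c))/(-2)) = 3*(((3 + U)/(4 + c))*(-½)) = 3*(-(3 + U)/(2*(4 + c))) = -3*(3 + U)/(2*(4 + c)))
D(V) = 1/(V + V²)
1/D(Q(-1, -4 - 1*6)) = 1/(1/(((3*(-3 - (-4 - 1*6))/(2*(4 - 1))))*(1 + 3*(-3 - (-4 - 1*6))/(2*(4 - 1))))) = 1/(1/((((3/2)*(-3 - (-4 - 6))/3))*(1 + (3/2)*(-3 - (-4 - 6))/3))) = 1/(1/((((3/2)*(⅓)*(-3 - 1*(-10))))*(1 + (3/2)*(⅓)*(-3 - 1*(-10))))) = 1/(1/((((3/2)*(⅓)*(-3 + 10)))*(1 + (3/2)*(⅓)*(-3 + 10)))) = 1/(1/((((3/2)*(⅓)*7))*(1 + (3/2)*(⅓)*7))) = 1/(1/((7/2)*(1 + 7/2))) = 1/(2/(7*(9/2))) = 1/((2/7)*(2/9)) = 1/(4/63) = 63/4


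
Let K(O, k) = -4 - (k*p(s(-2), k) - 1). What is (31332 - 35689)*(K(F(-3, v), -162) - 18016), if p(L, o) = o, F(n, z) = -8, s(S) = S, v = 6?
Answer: 192853891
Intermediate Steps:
K(O, k) = -3 - k² (K(O, k) = -4 - (k*k - 1) = -4 - (k² - 1) = -4 - (-1 + k²) = -4 + (1 - k²) = -3 - k²)
(31332 - 35689)*(K(F(-3, v), -162) - 18016) = (31332 - 35689)*((-3 - 1*(-162)²) - 18016) = -4357*((-3 - 1*26244) - 18016) = -4357*((-3 - 26244) - 18016) = -4357*(-26247 - 18016) = -4357*(-44263) = 192853891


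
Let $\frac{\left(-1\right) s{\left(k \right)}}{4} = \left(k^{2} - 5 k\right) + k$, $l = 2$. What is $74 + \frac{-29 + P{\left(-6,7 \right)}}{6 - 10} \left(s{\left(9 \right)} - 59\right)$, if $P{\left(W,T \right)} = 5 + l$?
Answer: $- \frac{2481}{2} \approx -1240.5$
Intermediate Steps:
$P{\left(W,T \right)} = 7$ ($P{\left(W,T \right)} = 5 + 2 = 7$)
$s{\left(k \right)} = - 4 k^{2} + 16 k$ ($s{\left(k \right)} = - 4 \left(\left(k^{2} - 5 k\right) + k\right) = - 4 \left(k^{2} - 4 k\right) = - 4 k^{2} + 16 k$)
$74 + \frac{-29 + P{\left(-6,7 \right)}}{6 - 10} \left(s{\left(9 \right)} - 59\right) = 74 + \frac{-29 + 7}{6 - 10} \left(4 \cdot 9 \left(4 - 9\right) - 59\right) = 74 + - \frac{22}{-4} \left(4 \cdot 9 \left(4 - 9\right) - 59\right) = 74 + \left(-22\right) \left(- \frac{1}{4}\right) \left(4 \cdot 9 \left(-5\right) - 59\right) = 74 + \frac{11 \left(-180 - 59\right)}{2} = 74 + \frac{11}{2} \left(-239\right) = 74 - \frac{2629}{2} = - \frac{2481}{2}$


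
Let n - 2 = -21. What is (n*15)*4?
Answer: -1140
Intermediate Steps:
n = -19 (n = 2 - 21 = -19)
(n*15)*4 = -19*15*4 = -285*4 = -1140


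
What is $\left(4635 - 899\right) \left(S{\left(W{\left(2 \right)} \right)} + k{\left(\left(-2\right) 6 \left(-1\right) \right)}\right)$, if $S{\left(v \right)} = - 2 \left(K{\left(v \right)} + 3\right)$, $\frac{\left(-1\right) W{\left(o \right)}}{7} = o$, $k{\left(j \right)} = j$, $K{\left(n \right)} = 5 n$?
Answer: $545456$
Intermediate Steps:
$W{\left(o \right)} = - 7 o$
$S{\left(v \right)} = -6 - 10 v$ ($S{\left(v \right)} = - 2 \left(5 v + 3\right) = - 2 \left(3 + 5 v\right) = -6 - 10 v$)
$\left(4635 - 899\right) \left(S{\left(W{\left(2 \right)} \right)} + k{\left(\left(-2\right) 6 \left(-1\right) \right)}\right) = \left(4635 - 899\right) \left(\left(-6 - 10 \left(\left(-7\right) 2\right)\right) + \left(-2\right) 6 \left(-1\right)\right) = 3736 \left(\left(-6 - -140\right) - -12\right) = 3736 \left(\left(-6 + 140\right) + 12\right) = 3736 \left(134 + 12\right) = 3736 \cdot 146 = 545456$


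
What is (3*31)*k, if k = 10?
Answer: 930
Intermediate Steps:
(3*31)*k = (3*31)*10 = 93*10 = 930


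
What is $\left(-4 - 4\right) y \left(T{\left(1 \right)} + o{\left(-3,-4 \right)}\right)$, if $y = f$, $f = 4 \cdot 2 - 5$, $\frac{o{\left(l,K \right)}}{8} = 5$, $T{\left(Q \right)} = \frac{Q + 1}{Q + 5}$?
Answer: $-968$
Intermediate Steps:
$T{\left(Q \right)} = \frac{1 + Q}{5 + Q}$
$o{\left(l,K \right)} = 40$ ($o{\left(l,K \right)} = 8 \cdot 5 = 40$)
$f = 3$ ($f = 8 - 5 = 3$)
$y = 3$
$\left(-4 - 4\right) y \left(T{\left(1 \right)} + o{\left(-3,-4 \right)}\right) = \left(-4 - 4\right) 3 \left(\frac{1 + 1}{5 + 1} + 40\right) = \left(-4 - 4\right) 3 \left(\frac{1}{6} \cdot 2 + 40\right) = \left(-8\right) 3 \left(\frac{1}{6} \cdot 2 + 40\right) = - 24 \left(\frac{1}{3} + 40\right) = \left(-24\right) \frac{121}{3} = -968$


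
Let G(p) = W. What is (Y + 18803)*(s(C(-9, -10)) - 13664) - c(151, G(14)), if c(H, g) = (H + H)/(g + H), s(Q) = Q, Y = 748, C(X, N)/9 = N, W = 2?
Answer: -41142381764/153 ≈ -2.6890e+8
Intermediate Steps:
C(X, N) = 9*N
G(p) = 2
c(H, g) = 2*H/(H + g) (c(H, g) = (2*H)/(H + g) = 2*H/(H + g))
(Y + 18803)*(s(C(-9, -10)) - 13664) - c(151, G(14)) = (748 + 18803)*(9*(-10) - 13664) - 2*151/(151 + 2) = 19551*(-90 - 13664) - 2*151/153 = 19551*(-13754) - 2*151/153 = -268904454 - 1*302/153 = -268904454 - 302/153 = -41142381764/153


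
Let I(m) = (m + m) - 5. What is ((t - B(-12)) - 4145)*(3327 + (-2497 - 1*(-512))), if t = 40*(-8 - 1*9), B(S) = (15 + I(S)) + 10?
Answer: -6469782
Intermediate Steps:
I(m) = -5 + 2*m (I(m) = 2*m - 5 = -5 + 2*m)
B(S) = 20 + 2*S (B(S) = (15 + (-5 + 2*S)) + 10 = (10 + 2*S) + 10 = 20 + 2*S)
t = -680 (t = 40*(-8 - 9) = 40*(-17) = -680)
((t - B(-12)) - 4145)*(3327 + (-2497 - 1*(-512))) = ((-680 - (20 + 2*(-12))) - 4145)*(3327 + (-2497 - 1*(-512))) = ((-680 - (20 - 24)) - 4145)*(3327 + (-2497 + 512)) = ((-680 - 1*(-4)) - 4145)*(3327 - 1985) = ((-680 + 4) - 4145)*1342 = (-676 - 4145)*1342 = -4821*1342 = -6469782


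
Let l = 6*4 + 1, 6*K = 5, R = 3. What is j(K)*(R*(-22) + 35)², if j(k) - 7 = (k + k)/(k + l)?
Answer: 6789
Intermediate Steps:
K = ⅚ (K = (⅙)*5 = ⅚ ≈ 0.83333)
l = 25 (l = 24 + 1 = 25)
j(k) = 7 + 2*k/(25 + k) (j(k) = 7 + (k + k)/(k + 25) = 7 + (2*k)/(25 + k) = 7 + 2*k/(25 + k))
j(K)*(R*(-22) + 35)² = ((175 + 9*(⅚))/(25 + ⅚))*(3*(-22) + 35)² = ((175 + 15/2)/(155/6))*(-66 + 35)² = ((6/155)*(365/2))*(-31)² = (219/31)*961 = 6789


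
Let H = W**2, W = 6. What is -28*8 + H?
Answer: -188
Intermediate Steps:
H = 36 (H = 6**2 = 36)
-28*8 + H = -28*8 + 36 = -224 + 36 = -188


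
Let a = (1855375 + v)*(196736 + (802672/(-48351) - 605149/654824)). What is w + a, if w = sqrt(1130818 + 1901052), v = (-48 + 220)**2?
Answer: 51719134546581131329/139477512 + sqrt(3031870) ≈ 3.7081e+11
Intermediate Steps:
v = 29584 (v = 172**2 = 29584)
w = sqrt(3031870) ≈ 1741.2
a = 51719134546581131329/139477512 (a = (1855375 + 29584)*(196736 + (802672/(-48351) - 605149/654824)) = 1884959*(196736 + (802672*(-1/48351) - 605149*1/654824)) = 1884959*(196736 + (-3536/213 - 605149/654824)) = 1884959*(196736 - 2444354401/139477512) = 1884959*(27437803446431/139477512) = 51719134546581131329/139477512 ≈ 3.7081e+11)
w + a = sqrt(3031870) + 51719134546581131329/139477512 = 51719134546581131329/139477512 + sqrt(3031870)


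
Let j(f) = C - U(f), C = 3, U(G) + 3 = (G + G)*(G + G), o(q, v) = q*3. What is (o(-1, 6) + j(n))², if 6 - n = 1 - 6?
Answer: 231361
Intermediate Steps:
o(q, v) = 3*q
n = 11 (n = 6 - (1 - 6) = 6 - 1*(-5) = 6 + 5 = 11)
U(G) = -3 + 4*G² (U(G) = -3 + (G + G)*(G + G) = -3 + (2*G)*(2*G) = -3 + 4*G²)
j(f) = 6 - 4*f² (j(f) = 3 - (-3 + 4*f²) = 3 + (3 - 4*f²) = 6 - 4*f²)
(o(-1, 6) + j(n))² = (3*(-1) + (6 - 4*11²))² = (-3 + (6 - 4*121))² = (-3 + (6 - 484))² = (-3 - 478)² = (-481)² = 231361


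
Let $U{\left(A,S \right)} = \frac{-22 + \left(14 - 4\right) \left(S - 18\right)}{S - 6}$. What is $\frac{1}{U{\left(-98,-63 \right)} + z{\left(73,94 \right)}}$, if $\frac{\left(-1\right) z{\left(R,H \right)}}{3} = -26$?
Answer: $\frac{69}{6214} \approx 0.011104$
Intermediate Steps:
$z{\left(R,H \right)} = 78$ ($z{\left(R,H \right)} = \left(-3\right) \left(-26\right) = 78$)
$U{\left(A,S \right)} = \frac{-202 + 10 S}{-6 + S}$ ($U{\left(A,S \right)} = \frac{-22 + 10 \left(-18 + S\right)}{-6 + S} = \frac{-22 + \left(-180 + 10 S\right)}{-6 + S} = \frac{-202 + 10 S}{-6 + S}$)
$\frac{1}{U{\left(-98,-63 \right)} + z{\left(73,94 \right)}} = \frac{1}{\frac{2 \left(-101 + 5 \left(-63\right)\right)}{-6 - 63} + 78} = \frac{1}{\frac{2 \left(-101 - 315\right)}{-69} + 78} = \frac{1}{2 \left(- \frac{1}{69}\right) \left(-416\right) + 78} = \frac{1}{\frac{832}{69} + 78} = \frac{1}{\frac{6214}{69}} = \frac{69}{6214}$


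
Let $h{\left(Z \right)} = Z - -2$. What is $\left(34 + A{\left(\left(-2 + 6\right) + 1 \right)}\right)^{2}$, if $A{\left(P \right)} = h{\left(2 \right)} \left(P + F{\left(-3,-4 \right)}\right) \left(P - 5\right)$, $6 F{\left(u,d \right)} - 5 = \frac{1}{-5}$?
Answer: $1156$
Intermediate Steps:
$F{\left(u,d \right)} = \frac{4}{5}$ ($F{\left(u,d \right)} = \frac{5}{6} + \frac{1}{6 \left(-5\right)} = \frac{5}{6} + \frac{1}{6} \left(- \frac{1}{5}\right) = \frac{5}{6} - \frac{1}{30} = \frac{4}{5}$)
$h{\left(Z \right)} = 2 + Z$ ($h{\left(Z \right)} = Z + 2 = 2 + Z$)
$A{\left(P \right)} = 4 \left(-5 + P\right) \left(\frac{4}{5} + P\right)$ ($A{\left(P \right)} = \left(2 + 2\right) \left(P + \frac{4}{5}\right) \left(P - 5\right) = 4 \left(\frac{4}{5} + P\right) \left(-5 + P\right) = 4 \left(-5 + P\right) \left(\frac{4}{5} + P\right)$)
$\left(34 + A{\left(\left(-2 + 6\right) + 1 \right)}\right)^{2} = \left(34 - \left(16 - 4 \left(\left(-2 + 6\right) + 1\right)^{2} + \frac{84 \left(\left(-2 + 6\right) + 1\right)}{5}\right)\right)^{2} = \left(34 - \left(16 - 4 \left(4 + 1\right)^{2} + \frac{84 \left(4 + 1\right)}{5}\right)\right)^{2} = \left(34 - \left(100 - 100\right)\right)^{2} = \left(34 - 0\right)^{2} = \left(34 + 0\right)^{2} = 34^{2} = 1156$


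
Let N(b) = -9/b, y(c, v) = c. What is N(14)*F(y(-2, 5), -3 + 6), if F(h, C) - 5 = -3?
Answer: -9/7 ≈ -1.2857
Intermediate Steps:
F(h, C) = 2 (F(h, C) = 5 - 3 = 2)
N(14)*F(y(-2, 5), -3 + 6) = -9/14*2 = -9/7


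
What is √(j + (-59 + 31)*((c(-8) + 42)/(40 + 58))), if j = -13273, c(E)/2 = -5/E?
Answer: I*√2603930/14 ≈ 115.26*I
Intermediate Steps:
c(E) = -10/E (c(E) = 2*(-5/E) = -10/E)
√(j + (-59 + 31)*((c(-8) + 42)/(40 + 58))) = √(-13273 + (-59 + 31)*((-10/(-8) + 42)/(40 + 58))) = √(-13273 - 28*(-10*(-⅛) + 42)/98) = √(-13273 - 28*(5/4 + 42)/98) = √(-13273 - 1211/98) = √(-13273 - 28*173/392) = √(-13273 - 173/14) = √(-185995/14) = I*√2603930/14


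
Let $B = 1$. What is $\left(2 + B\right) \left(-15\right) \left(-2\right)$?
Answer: $90$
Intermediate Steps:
$\left(2 + B\right) \left(-15\right) \left(-2\right) = \left(2 + 1\right) \left(-15\right) \left(-2\right) = 3 \left(-15\right) \left(-2\right) = \left(-45\right) \left(-2\right) = 90$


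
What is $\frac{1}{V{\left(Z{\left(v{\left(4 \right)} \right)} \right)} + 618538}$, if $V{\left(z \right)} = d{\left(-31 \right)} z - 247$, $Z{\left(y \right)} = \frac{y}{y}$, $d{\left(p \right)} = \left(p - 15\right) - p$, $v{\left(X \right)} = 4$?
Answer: $\frac{1}{618276} \approx 1.6174 \cdot 10^{-6}$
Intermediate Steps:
$d{\left(p \right)} = -15$ ($d{\left(p \right)} = \left(-15 + p\right) - p = -15$)
$Z{\left(y \right)} = 1$
$V{\left(z \right)} = -247 - 15 z$ ($V{\left(z \right)} = - 15 z - 247 = -247 - 15 z$)
$\frac{1}{V{\left(Z{\left(v{\left(4 \right)} \right)} \right)} + 618538} = \frac{1}{\left(-247 - 15\right) + 618538} = \frac{1}{-262 + 618538} = \frac{1}{618276}$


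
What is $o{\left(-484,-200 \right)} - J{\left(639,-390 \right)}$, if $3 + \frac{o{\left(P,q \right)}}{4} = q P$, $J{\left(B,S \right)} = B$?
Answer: $386549$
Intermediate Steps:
$o{\left(P,q \right)} = -12 + 4 P q$ ($o{\left(P,q \right)} = -12 + 4 q P = -12 + 4 P q$)
$o{\left(-484,-200 \right)} - J{\left(639,-390 \right)} = \left(-12 + 4 \left(-484\right) \left(-200\right)\right) - 639 = \left(-12 + 387200\right) - 639 = 387188 - 639 = 386549$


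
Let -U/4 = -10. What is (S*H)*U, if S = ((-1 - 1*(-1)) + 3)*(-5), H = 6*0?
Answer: 0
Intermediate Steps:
U = 40 (U = -4*(-10) = 40)
H = 0
S = -15 (S = ((-1 + 1) + 3)*(-5) = (0 + 3)*(-5) = 3*(-5) = -15)
(S*H)*U = -15*0*40 = 0*40 = 0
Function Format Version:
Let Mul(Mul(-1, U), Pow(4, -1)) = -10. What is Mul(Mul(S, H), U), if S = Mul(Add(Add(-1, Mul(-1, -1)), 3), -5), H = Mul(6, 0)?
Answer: 0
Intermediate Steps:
U = 40 (U = Mul(-4, -10) = 40)
H = 0
S = -15 (S = Mul(Add(Add(-1, 1), 3), -5) = Mul(Add(0, 3), -5) = Mul(3, -5) = -15)
Mul(Mul(S, H), U) = Mul(Mul(-15, 0), 40) = Mul(0, 40) = 0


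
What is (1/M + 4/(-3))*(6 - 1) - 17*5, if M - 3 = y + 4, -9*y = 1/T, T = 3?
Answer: -51295/564 ≈ -90.949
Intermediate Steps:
y = -1/27 (y = -⅑/3 = -⅑*⅓ = -1/27 ≈ -0.037037)
M = 188/27 (M = 3 + (-1/27 + 4) = 3 + 107/27 = 188/27 ≈ 6.9630)
(1/M + 4/(-3))*(6 - 1) - 17*5 = (1/(188/27) + 4/(-3))*(6 - 1) - 17*5 = (1*(27/188) + 4*(-⅓))*5 - 85 = (27/188 - 4/3)*5 - 85 = -671/564*5 - 85 = -3355/564 - 85 = -51295/564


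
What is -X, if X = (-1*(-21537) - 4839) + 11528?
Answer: -28226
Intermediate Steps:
X = 28226 (X = (21537 - 4839) + 11528 = 16698 + 11528 = 28226)
-X = -1*28226 = -28226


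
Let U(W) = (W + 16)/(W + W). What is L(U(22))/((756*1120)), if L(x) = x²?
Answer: 361/409812480 ≈ 8.8089e-7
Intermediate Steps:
U(W) = (16 + W)/(2*W) (U(W) = (16 + W)/((2*W)) = (16 + W)*(1/(2*W)) = (16 + W)/(2*W))
L(U(22))/((756*1120)) = ((½)*(16 + 22)/22)²/((756*1120)) = ((½)*(1/22)*38)²/846720 = (19/22)²*(1/846720) = (361/484)*(1/846720) = 361/409812480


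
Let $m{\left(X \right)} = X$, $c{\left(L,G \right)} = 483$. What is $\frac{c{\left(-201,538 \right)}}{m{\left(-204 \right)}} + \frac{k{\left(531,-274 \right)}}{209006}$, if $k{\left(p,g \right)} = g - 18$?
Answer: $- \frac{16834911}{7106204} \approx -2.369$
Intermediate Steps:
$k{\left(p,g \right)} = -18 + g$
$\frac{c{\left(-201,538 \right)}}{m{\left(-204 \right)}} + \frac{k{\left(531,-274 \right)}}{209006} = \frac{483}{-204} + \frac{-18 - 274}{209006} = 483 \left(- \frac{1}{204}\right) - \frac{146}{104503} = - \frac{161}{68} - \frac{146}{104503} = - \frac{16834911}{7106204}$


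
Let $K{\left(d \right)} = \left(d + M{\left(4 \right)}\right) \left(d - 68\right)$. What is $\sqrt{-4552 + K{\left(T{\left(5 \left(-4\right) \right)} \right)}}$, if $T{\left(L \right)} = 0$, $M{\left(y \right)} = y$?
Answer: $6 i \sqrt{134} \approx 69.455 i$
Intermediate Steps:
$K{\left(d \right)} = \left(-68 + d\right) \left(4 + d\right)$ ($K{\left(d \right)} = \left(d + 4\right) \left(d - 68\right) = \left(4 + d\right) \left(-68 + d\right) = \left(-68 + d\right) \left(4 + d\right)$)
$\sqrt{-4552 + K{\left(T{\left(5 \left(-4\right) \right)} \right)}} = \sqrt{-4552 - \left(272 - 0^{2}\right)} = \sqrt{-4552 + \left(-272 + 0 + 0\right)} = \sqrt{-4552 - 272} = \sqrt{-4824} = 6 i \sqrt{134}$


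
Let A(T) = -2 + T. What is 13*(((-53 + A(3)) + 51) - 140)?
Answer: -1833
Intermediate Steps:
13*(((-53 + A(3)) + 51) - 140) = 13*(((-53 + (-2 + 3)) + 51) - 140) = 13*(((-53 + 1) + 51) - 140) = 13*((-52 + 51) - 140) = 13*(-1 - 140) = 13*(-141) = -1833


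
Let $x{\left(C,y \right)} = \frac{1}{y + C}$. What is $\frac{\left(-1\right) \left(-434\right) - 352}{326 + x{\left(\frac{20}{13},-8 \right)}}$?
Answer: $\frac{6888}{27371} \approx 0.25165$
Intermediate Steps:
$x{\left(C,y \right)} = \frac{1}{C + y}$
$\frac{\left(-1\right) \left(-434\right) - 352}{326 + x{\left(\frac{20}{13},-8 \right)}} = \frac{\left(-1\right) \left(-434\right) - 352}{326 + \frac{1}{\frac{20}{13} - 8}} = \frac{434 - 352}{326 + \frac{1}{20 \cdot \frac{1}{13} - 8}} = \frac{82}{326 + \frac{1}{\frac{20}{13} - 8}} = \frac{82}{326 + \frac{1}{- \frac{84}{13}}} = \frac{82}{326 - \frac{13}{84}} = \frac{82}{\frac{27371}{84}} = 82 \cdot \frac{84}{27371} = \frac{6888}{27371}$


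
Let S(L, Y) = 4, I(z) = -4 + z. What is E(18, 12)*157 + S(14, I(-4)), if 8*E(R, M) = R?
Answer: 1429/4 ≈ 357.25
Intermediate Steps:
E(R, M) = R/8
E(18, 12)*157 + S(14, I(-4)) = ((⅛)*18)*157 + 4 = (9/4)*157 + 4 = 1413/4 + 4 = 1429/4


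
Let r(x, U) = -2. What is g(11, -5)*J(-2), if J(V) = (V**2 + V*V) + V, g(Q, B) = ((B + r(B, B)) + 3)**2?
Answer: 96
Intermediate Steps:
g(Q, B) = (1 + B)**2 (g(Q, B) = ((B - 2) + 3)**2 = ((-2 + B) + 3)**2 = (1 + B)**2)
J(V) = V + 2*V**2 (J(V) = (V**2 + V**2) + V = 2*V**2 + V = V + 2*V**2)
g(11, -5)*J(-2) = (1 - 5)**2*(-2*(1 + 2*(-2))) = (-4)**2*(-2*(1 - 4)) = 16*(-2*(-3)) = 16*6 = 96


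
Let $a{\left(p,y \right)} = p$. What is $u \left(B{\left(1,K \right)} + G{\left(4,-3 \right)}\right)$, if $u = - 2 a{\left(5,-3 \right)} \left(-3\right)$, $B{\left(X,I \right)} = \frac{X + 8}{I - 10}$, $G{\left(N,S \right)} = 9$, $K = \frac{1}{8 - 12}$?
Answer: $\frac{9990}{41} \approx 243.66$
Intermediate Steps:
$K = - \frac{1}{4}$ ($K = \frac{1}{-4} = - \frac{1}{4} \approx -0.25$)
$B{\left(X,I \right)} = \frac{8 + X}{-10 + I}$
$u = 30$ ($u = \left(-2\right) 5 \left(-3\right) = \left(-10\right) \left(-3\right) = 30$)
$u \left(B{\left(1,K \right)} + G{\left(4,-3 \right)}\right) = 30 \left(\frac{8 + 1}{-10 - \frac{1}{4}} + 9\right) = 30 \left(\frac{1}{- \frac{41}{4}} \cdot 9 + 9\right) = 30 \left(\left(- \frac{4}{41}\right) 9 + 9\right) = 30 \left(- \frac{36}{41} + 9\right) = 30 \cdot \frac{333}{41} = \frac{9990}{41}$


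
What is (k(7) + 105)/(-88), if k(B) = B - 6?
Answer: -53/44 ≈ -1.2045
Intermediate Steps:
k(B) = -6 + B
(k(7) + 105)/(-88) = ((-6 + 7) + 105)/(-88) = -(1 + 105)/88 = -1/88*106 = -53/44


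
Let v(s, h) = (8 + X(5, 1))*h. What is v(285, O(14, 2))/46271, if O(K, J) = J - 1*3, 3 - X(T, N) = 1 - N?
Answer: -11/46271 ≈ -0.00023773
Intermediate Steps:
X(T, N) = 2 + N (X(T, N) = 3 - (1 - N) = 3 + (-1 + N) = 2 + N)
O(K, J) = -3 + J (O(K, J) = J - 3 = -3 + J)
v(s, h) = 11*h (v(s, h) = (8 + (2 + 1))*h = (8 + 3)*h = 11*h)
v(285, O(14, 2))/46271 = (11*(-3 + 2))/46271 = (11*(-1))*(1/46271) = -11*1/46271 = -11/46271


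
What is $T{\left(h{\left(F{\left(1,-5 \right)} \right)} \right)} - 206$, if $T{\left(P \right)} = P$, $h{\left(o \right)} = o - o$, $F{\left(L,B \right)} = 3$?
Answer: $-206$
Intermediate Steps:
$h{\left(o \right)} = 0$
$T{\left(h{\left(F{\left(1,-5 \right)} \right)} \right)} - 206 = 0 - 206 = -206$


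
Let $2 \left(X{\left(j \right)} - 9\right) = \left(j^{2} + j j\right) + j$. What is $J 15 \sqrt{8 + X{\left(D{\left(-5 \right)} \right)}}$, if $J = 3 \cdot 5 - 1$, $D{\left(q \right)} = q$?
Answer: $105 \sqrt{158} \approx 1319.8$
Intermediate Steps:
$X{\left(j \right)} = 9 + j^{2} + \frac{j}{2}$ ($X{\left(j \right)} = 9 + \frac{\left(j^{2} + j j\right) + j}{2} = 9 + \frac{\left(j^{2} + j^{2}\right) + j}{2} = 9 + \frac{2 j^{2} + j}{2} = 9 + \frac{j + 2 j^{2}}{2} = 9 + \left(j^{2} + \frac{j}{2}\right) = 9 + j^{2} + \frac{j}{2}$)
$J = 14$ ($J = 15 - 1 = 14$)
$J 15 \sqrt{8 + X{\left(D{\left(-5 \right)} \right)}} = 14 \cdot 15 \sqrt{8 + \left(9 + \left(-5\right)^{2} + \frac{1}{2} \left(-5\right)\right)} = 210 \sqrt{8 + \left(9 + 25 - \frac{5}{2}\right)} = 210 \sqrt{8 + \frac{63}{2}} = 210 \sqrt{\frac{79}{2}} = 210 \frac{\sqrt{158}}{2} = 105 \sqrt{158}$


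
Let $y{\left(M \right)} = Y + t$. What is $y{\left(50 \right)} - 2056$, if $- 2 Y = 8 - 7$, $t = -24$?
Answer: $- \frac{4161}{2} \approx -2080.5$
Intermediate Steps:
$Y = - \frac{1}{2}$ ($Y = - \frac{8 - 7}{2} = \left(- \frac{1}{2}\right) 1 = - \frac{1}{2} \approx -0.5$)
$y{\left(M \right)} = - \frac{49}{2}$ ($y{\left(M \right)} = - \frac{1}{2} - 24 = - \frac{49}{2}$)
$y{\left(50 \right)} - 2056 = - \frac{49}{2} - 2056 = - \frac{4161}{2}$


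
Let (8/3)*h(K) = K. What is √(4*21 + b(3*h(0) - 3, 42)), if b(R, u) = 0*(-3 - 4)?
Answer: 2*√21 ≈ 9.1651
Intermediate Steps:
h(K) = 3*K/8
b(R, u) = 0 (b(R, u) = 0*(-7) = 0)
√(4*21 + b(3*h(0) - 3, 42)) = √(4*21 + 0) = √(84 + 0) = √84 = 2*√21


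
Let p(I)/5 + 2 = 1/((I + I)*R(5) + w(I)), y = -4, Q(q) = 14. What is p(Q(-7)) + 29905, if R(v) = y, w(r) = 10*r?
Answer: 837065/28 ≈ 29895.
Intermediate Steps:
R(v) = -4
p(I) = -10 + 5/(2*I) (p(I) = -10 + 5/((I + I)*(-4) + 10*I) = -10 + 5/((2*I)*(-4) + 10*I) = -10 + 5/(-8*I + 10*I) = -10 + 5/((2*I)) = -10 + 5*(1/(2*I)) = -10 + 5/(2*I))
p(Q(-7)) + 29905 = (-10 + (5/2)/14) + 29905 = (-10 + (5/2)*(1/14)) + 29905 = (-10 + 5/28) + 29905 = -275/28 + 29905 = 837065/28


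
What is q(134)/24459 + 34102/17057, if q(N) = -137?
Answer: 831764009/417197163 ≈ 1.9937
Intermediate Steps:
q(134)/24459 + 34102/17057 = -137/24459 + 34102/17057 = 831764009/417197163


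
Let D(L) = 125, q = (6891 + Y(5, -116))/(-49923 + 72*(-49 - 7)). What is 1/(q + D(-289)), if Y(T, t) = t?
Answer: 10791/1347520 ≈ 0.0080080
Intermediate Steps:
q = -1355/10791 (q = (6891 - 116)/(-49923 + 72*(-49 - 7)) = 6775/(-49923 + 72*(-56)) = 6775/(-49923 - 4032) = 6775/(-53955) = 6775*(-1/53955) = -1355/10791 ≈ -0.12557)
1/(q + D(-289)) = 1/(-1355/10791 + 125) = 1/(1347520/10791) = 10791/1347520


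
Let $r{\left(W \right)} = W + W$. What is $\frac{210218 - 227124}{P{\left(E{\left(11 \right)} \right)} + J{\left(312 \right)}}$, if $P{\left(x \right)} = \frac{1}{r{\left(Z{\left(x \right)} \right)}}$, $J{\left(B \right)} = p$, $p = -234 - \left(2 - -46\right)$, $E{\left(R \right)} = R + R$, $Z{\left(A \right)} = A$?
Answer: $\frac{743864}{12407} \approx 59.955$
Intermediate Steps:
$E{\left(R \right)} = 2 R$
$r{\left(W \right)} = 2 W$
$p = -282$ ($p = -234 - \left(2 + 46\right) = -234 - 48 = -282$)
$J{\left(B \right)} = -282$
$P{\left(x \right)} = \frac{1}{2 x}$
$\frac{210218 - 227124}{P{\left(E{\left(11 \right)} \right)} + J{\left(312 \right)}} = \frac{210218 - 227124}{\frac{1}{2 \cdot 2 \cdot 11} - 282} = - \frac{16906}{\frac{1}{2 \cdot 22} - 282} = - \frac{16906}{\frac{1}{2} \cdot \frac{1}{22} - 282} = - \frac{16906}{\frac{1}{44} - 282} = - \frac{16906}{- \frac{12407}{44}} = \left(-16906\right) \left(- \frac{44}{12407}\right) = \frac{743864}{12407}$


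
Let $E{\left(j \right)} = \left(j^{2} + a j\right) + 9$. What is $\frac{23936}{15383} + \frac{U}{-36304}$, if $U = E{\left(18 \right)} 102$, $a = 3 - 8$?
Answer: $\frac{243844753}{279232216} \approx 0.87327$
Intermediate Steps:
$a = -5$
$E{\left(j \right)} = 9 + j^{2} - 5 j$ ($E{\left(j \right)} = \left(j^{2} - 5 j\right) + 9 = 9 + j^{2} - 5 j$)
$U = 24786$ ($U = \left(9 + 18^{2} - 90\right) 102 = \left(9 + 324 - 90\right) 102 = 243 \cdot 102 = 24786$)
$\frac{23936}{15383} + \frac{U}{-36304} = \frac{23936}{15383} + \frac{24786}{-36304} = 23936 \cdot \frac{1}{15383} + 24786 \left(- \frac{1}{36304}\right) = \frac{23936}{15383} - \frac{12393}{18152} = \frac{243844753}{279232216}$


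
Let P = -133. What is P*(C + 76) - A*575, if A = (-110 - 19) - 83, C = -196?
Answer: 137860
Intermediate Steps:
A = -212 (A = -129 - 83 = -212)
P*(C + 76) - A*575 = -133*(-196 + 76) - (-212)*575 = -133*(-120) - 1*(-121900) = 15960 + 121900 = 137860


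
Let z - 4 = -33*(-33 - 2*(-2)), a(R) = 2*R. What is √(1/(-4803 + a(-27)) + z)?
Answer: 2*√5667604158/4857 ≈ 31.000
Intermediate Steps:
z = 961 (z = 4 - 33*(-33 - 2*(-2)) = 4 - 33*(-33 + 4) = 4 - 33*(-29) = 4 + 957 = 961)
√(1/(-4803 + a(-27)) + z) = √(1/(-4803 + 2*(-27)) + 961) = √(1/(-4803 - 54) + 961) = √(1/(-4857) + 961) = √(-1/4857 + 961) = √(4667576/4857) = 2*√5667604158/4857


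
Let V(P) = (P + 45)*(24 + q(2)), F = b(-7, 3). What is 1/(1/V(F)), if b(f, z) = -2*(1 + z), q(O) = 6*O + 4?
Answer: 1480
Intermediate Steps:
q(O) = 4 + 6*O
b(f, z) = -2 - 2*z
F = -8 (F = -2 - 2*3 = -2 - 6 = -8)
V(P) = 1800 + 40*P (V(P) = (P + 45)*(24 + (4 + 6*2)) = (45 + P)*(24 + (4 + 12)) = (45 + P)*(24 + 16) = (45 + P)*40 = 1800 + 40*P)
1/(1/V(F)) = 1/(1/(1800 + 40*(-8))) = 1/(1/(1800 - 320)) = 1/(1/1480) = 1480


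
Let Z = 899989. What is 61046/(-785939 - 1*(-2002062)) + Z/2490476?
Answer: 1246530920543/3028725144548 ≈ 0.41157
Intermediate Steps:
61046/(-785939 - 1*(-2002062)) + Z/2490476 = 61046/(-785939 - 1*(-2002062)) + 899989/2490476 = 61046/(-785939 + 2002062) + 899989*(1/2490476) = 61046/1216123 + 899989/2490476 = 1246530920543/3028725144548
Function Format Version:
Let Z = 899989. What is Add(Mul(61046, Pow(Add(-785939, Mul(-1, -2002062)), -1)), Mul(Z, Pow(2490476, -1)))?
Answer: Rational(1246530920543, 3028725144548) ≈ 0.41157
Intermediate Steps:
Add(Mul(61046, Pow(Add(-785939, Mul(-1, -2002062)), -1)), Mul(Z, Pow(2490476, -1))) = Add(Mul(61046, Pow(Add(-785939, Mul(-1, -2002062)), -1)), Mul(899989, Pow(2490476, -1))) = Add(Mul(61046, Pow(Add(-785939, 2002062), -1)), Mul(899989, Rational(1, 2490476))) = Add(Mul(61046, Pow(1216123, -1)), Rational(899989, 2490476)) = Add(Mul(61046, Rational(1, 1216123)), Rational(899989, 2490476)) = Add(Rational(61046, 1216123), Rational(899989, 2490476)) = Rational(1246530920543, 3028725144548)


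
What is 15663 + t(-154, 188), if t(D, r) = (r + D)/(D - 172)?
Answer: 2553052/163 ≈ 15663.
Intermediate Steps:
t(D, r) = (D + r)/(-172 + D)
15663 + t(-154, 188) = 15663 + (-154 + 188)/(-172 - 154) = 15663 + 34/(-326) = 15663 - 1/326*34 = 15663 - 17/163 = 2553052/163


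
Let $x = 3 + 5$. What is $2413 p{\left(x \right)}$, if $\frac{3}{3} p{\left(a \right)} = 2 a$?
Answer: $38608$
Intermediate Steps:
$x = 8$
$p{\left(a \right)} = 2 a$
$2413 p{\left(x \right)} = 2413 \cdot 2 \cdot 8 = 2413 \cdot 16 = 38608$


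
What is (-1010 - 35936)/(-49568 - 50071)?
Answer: 36946/99639 ≈ 0.37080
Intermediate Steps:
(-1010 - 35936)/(-49568 - 50071) = -36946/(-99639) = -36946*(-1/99639) = 36946/99639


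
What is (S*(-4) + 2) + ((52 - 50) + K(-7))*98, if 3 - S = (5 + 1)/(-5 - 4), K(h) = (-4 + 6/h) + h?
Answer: -2936/3 ≈ -978.67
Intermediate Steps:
K(h) = -4 + h + 6/h
S = 11/3 (S = 3 - (5 + 1)/(-5 - 4) = 3 - 6/(-9) = 3 - 6*(-1)/9 = 3 - 1*(-2/3) = 3 + 2/3 = 11/3 ≈ 3.6667)
(S*(-4) + 2) + ((52 - 50) + K(-7))*98 = ((11/3)*(-4) + 2) + ((52 - 50) + (-4 - 7 + 6/(-7)))*98 = (-44/3 + 2) + (2 + (-4 - 7 + 6*(-1/7)))*98 = -38/3 + (2 + (-4 - 7 - 6/7))*98 = -38/3 + (2 - 83/7)*98 = -38/3 - 69/7*98 = -38/3 - 966 = -2936/3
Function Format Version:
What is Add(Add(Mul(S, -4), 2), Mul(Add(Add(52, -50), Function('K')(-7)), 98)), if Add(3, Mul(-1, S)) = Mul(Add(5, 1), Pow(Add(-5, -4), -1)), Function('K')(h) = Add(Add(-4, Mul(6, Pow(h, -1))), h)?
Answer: Rational(-2936, 3) ≈ -978.67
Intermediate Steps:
Function('K')(h) = Add(-4, h, Mul(6, Pow(h, -1)))
S = Rational(11, 3) (S = Add(3, Mul(-1, Mul(Add(5, 1), Pow(Add(-5, -4), -1)))) = Add(3, Mul(-1, Mul(6, Pow(-9, -1)))) = Add(3, Mul(-1, Mul(6, Rational(-1, 9)))) = Add(3, Mul(-1, Rational(-2, 3))) = Add(3, Rational(2, 3)) = Rational(11, 3) ≈ 3.6667)
Add(Add(Mul(S, -4), 2), Mul(Add(Add(52, -50), Function('K')(-7)), 98)) = Add(Add(Mul(Rational(11, 3), -4), 2), Mul(Add(Add(52, -50), Add(-4, -7, Mul(6, Pow(-7, -1)))), 98)) = Add(Add(Rational(-44, 3), 2), Mul(Add(2, Add(-4, -7, Mul(6, Rational(-1, 7)))), 98)) = Add(Rational(-38, 3), Mul(Add(2, Add(-4, -7, Rational(-6, 7))), 98)) = Add(Rational(-38, 3), Mul(Add(2, Rational(-83, 7)), 98)) = Add(Rational(-38, 3), Mul(Rational(-69, 7), 98)) = Add(Rational(-38, 3), -966) = Rational(-2936, 3)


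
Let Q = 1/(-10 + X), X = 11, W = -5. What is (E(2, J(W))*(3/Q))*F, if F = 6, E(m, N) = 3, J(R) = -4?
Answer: 54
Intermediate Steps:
Q = 1 (Q = 1/(-10 + 11) = 1/1 = 1)
(E(2, J(W))*(3/Q))*F = (3*(3/1))*6 = (3*(3*1))*6 = (3*3)*6 = 9*6 = 54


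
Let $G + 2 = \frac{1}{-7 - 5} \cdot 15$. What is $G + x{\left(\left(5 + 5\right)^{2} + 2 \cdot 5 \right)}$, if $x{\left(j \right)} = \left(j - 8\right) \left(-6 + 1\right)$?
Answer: $- \frac{2053}{4} \approx -513.25$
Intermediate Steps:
$G = - \frac{13}{4}$ ($G = -2 + \frac{1}{-7 - 5} \cdot 15 = -2 + \frac{1}{-12} \cdot 15 = -2 - \frac{5}{4} = - \frac{13}{4} \approx -3.25$)
$x{\left(j \right)} = 40 - 5 j$ ($x{\left(j \right)} = \left(-8 + j\right) \left(-5\right) = 40 - 5 j$)
$G + x{\left(\left(5 + 5\right)^{2} + 2 \cdot 5 \right)} = - \frac{13}{4} + \left(40 - 5 \left(\left(5 + 5\right)^{2} + 2 \cdot 5\right)\right) = - \frac{13}{4} + \left(40 - 5 \left(10^{2} + 10\right)\right) = - \frac{13}{4} + \left(40 - 5 \left(100 + 10\right)\right) = - \frac{13}{4} + \left(40 - 550\right) = - \frac{13}{4} - 510 = - \frac{2053}{4}$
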